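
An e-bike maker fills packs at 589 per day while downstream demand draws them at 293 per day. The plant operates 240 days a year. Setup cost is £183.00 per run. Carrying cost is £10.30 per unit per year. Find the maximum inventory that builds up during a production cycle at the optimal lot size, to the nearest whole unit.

I_max ≈ 1,121 packs

Annual demand D = 293 × 240 = 70,320.
Production build-up factor (1 − d/p) = 1 − 293/589 = 0.5025.
Q* = √(2DS / (H(1 − d/p))) = √(2 × 70,320 × 183 / (10.3 × 0.5025)).
= √(25,737,120 / 5.1762) ≈ 2229.837.
Maximum inventory = Q*(1 − d/p) = 2229.837 × 0.5025 ≈ 1120.597.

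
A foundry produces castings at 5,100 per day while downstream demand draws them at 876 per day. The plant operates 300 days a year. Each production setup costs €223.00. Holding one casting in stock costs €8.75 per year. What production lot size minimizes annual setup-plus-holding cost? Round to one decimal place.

Annual demand D = 876 × 300 = 262,800.
Production build-up factor (1 − d/p) = 1 − 876/5,100 = 0.8282.
Q* = √(2DS / (H(1 − d/p))) = √(2 × 262,800 × 223 / (8.75 × 0.8282)).
= √(117,208,800 / 7.2471) ≈ 4021.603.

Q* ≈ 4,021.6 castings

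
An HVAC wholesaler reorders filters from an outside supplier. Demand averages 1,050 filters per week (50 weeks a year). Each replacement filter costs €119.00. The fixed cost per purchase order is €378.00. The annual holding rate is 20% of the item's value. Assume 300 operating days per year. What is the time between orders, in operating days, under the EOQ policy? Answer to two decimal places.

T ≈ 7.38 days

Annual demand D = 1,050 × 50 = 52,500.
Holding cost H = 0.20 × €119.00 = €23.8000 per unit per year.
EOQ = √(2DS/H) = √(2 × 52,500 × 378 / 23.8) ≈ 1291.37.
Cycle time = Q*/D × 300 = 1291.37 / 52,500 × 300 ≈ 7.379 days.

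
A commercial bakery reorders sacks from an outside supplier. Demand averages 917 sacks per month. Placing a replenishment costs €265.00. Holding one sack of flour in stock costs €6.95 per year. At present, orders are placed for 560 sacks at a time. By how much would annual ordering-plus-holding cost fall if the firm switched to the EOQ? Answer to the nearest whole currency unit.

Annual demand D = 917 × 12 = 11,004.
EOQ = √(2DS/H) = √(2 × 11,004 × 265 / 6.95) ≈ 916.05.
Cost at Q* = (D/Q*)S + (Q*/2)H = √(2DSH) ≈ €6,366.57.
Cost at Q = 560: (11,004/560)×265 + (560/2)×6.95 = €5,207.25 + €1,946.00 = €7,153.25.
Excess = €7,153.25 − €6,366.57 = €786.68.

Extra cost ≈ €787 per year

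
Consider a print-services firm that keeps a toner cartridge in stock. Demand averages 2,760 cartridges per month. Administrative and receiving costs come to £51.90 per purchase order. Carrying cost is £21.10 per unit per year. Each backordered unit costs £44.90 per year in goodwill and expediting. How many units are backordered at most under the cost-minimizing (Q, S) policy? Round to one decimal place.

Annual demand D = 2,760 × 12 = 33,120.
With planned backorders, Q* = √(2DS/H) · √((H+B)/B).
√(2DS/H) = √(2 × 33,120 × 51.9 / 21.1) = 403.648.
√((H+B)/B) = √((21.1+44.9)/44.9) = 1.2124.
Q* ≈ 489.386.
S* = Q* · H/(H+B) = 489.386 × 21.1/66 ≈ 156.455.

S* ≈ 156.5 cartridges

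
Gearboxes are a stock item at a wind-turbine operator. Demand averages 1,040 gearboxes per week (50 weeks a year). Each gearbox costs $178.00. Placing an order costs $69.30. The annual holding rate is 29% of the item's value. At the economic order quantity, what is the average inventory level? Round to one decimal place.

Annual demand D = 1,040 × 50 = 52,000.
Holding cost H = 0.29 × $178.00 = $51.6200 per unit per year.
The optimal lot size = √(2DS/H) = √(2 × 52,000 × 69.3 / 51.62) ≈ 373.66.
Average inventory = Q*/2 ≈ 373.66 / 2 = 186.829.

Average inventory ≈ 186.8 gearboxes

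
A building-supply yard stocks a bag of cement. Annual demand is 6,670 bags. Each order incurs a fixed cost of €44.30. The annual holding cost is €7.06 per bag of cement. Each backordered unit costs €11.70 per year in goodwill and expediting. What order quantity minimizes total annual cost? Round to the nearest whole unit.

With planned backorders, Q* = √(2DS/H) · √((H+B)/B).
√(2DS/H) = √(2 × 6,670 × 44.3 / 7.06) = 289.319.
√((H+B)/B) = √((7.06+11.7)/11.7) = 1.2663.
Q* ≈ 366.354.

Q* ≈ 366 bags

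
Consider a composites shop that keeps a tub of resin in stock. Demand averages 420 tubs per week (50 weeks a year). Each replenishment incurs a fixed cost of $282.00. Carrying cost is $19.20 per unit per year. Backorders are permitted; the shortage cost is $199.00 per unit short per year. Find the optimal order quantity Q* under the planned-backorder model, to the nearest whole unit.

Q* ≈ 822 tubs

Annual demand D = 420 × 50 = 21,000.
With planned backorders, Q* = √(2DS/H) · √((H+B)/B).
√(2DS/H) = √(2 × 21,000 × 282 / 19.2) = 785.414.
√((H+B)/B) = √((19.2+199)/199) = 1.0471.
Q* ≈ 822.431.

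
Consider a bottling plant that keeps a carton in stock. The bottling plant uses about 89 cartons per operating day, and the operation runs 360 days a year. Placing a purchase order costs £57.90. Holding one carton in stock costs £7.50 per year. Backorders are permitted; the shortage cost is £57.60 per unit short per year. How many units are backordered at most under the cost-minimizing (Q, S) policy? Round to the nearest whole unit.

Annual demand D = 89 × 360 = 32,040.
With planned backorders, Q* = √(2DS/H) · √((H+B)/B).
√(2DS/H) = √(2 × 32,040 × 57.9 / 7.5) = 703.347.
√((H+B)/B) = √((7.5+57.6)/57.6) = 1.0631.
Q* ≈ 747.737.
S* = Q* · H/(H+B) = 747.737 × 7.5/65.1 ≈ 86.145.

S* ≈ 86 cartons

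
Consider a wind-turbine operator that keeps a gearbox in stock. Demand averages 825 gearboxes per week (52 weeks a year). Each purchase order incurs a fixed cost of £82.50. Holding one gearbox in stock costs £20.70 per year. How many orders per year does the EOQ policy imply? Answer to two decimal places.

N ≈ 73.36 orders per year

Annual demand D = 825 × 52 = 42,900.
The optimal lot size = √(2DS/H) = √(2 × 42,900 × 82.5 / 20.7) ≈ 584.77.
Orders per year = D / Q* = 42,900 / 584.77 ≈ 73.362.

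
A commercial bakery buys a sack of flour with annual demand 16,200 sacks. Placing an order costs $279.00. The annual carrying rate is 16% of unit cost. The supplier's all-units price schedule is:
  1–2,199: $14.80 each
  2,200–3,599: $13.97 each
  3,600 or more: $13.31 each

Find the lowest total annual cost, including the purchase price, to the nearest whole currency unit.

Holding cost per unit per year at price C is H = 0.16·C.
For each price level, check whether its EOQ is feasible; otherwise the best quantity at that price is the breakpoint.
EOQ at $14.80 = 1953.8 (feasible in tier 1): TC = 16,200×$14.80 + (16,200/1953.8)×279 + (1953.8/2)×0.16×$14.80 = $244,386.64.
EOQ at $13.97 = 2011.0 < 2200, so use break Q=2200: TC = 16,200×$13.97 + (16,200/2200.0)×279 + (2200.0/2)×0.16×$13.97 = $230,827.17.
EOQ at $13.31 = 2060.3 < 3600, so use break Q=3600: TC = 16,200×$13.31 + (16,200/3600.0)×279 + (3600.0/2)×0.16×$13.31 = $220,710.78.
Lowest total cost among the candidates is at Q = 3600.0.

TC* ≈ $220,711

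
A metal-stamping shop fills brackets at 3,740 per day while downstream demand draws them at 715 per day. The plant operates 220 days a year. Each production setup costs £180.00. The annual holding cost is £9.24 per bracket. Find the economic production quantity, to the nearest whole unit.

Q* ≈ 2,753 brackets

Annual demand D = 715 × 220 = 157,300.
Production build-up factor (1 − d/p) = 1 − 715/3,740 = 0.8088.
Q* = √(2DS / (H(1 − d/p))) = √(2 × 157,300 × 180 / (9.24 × 0.8088)).
= √(56,628,000 / 7.4735) ≈ 2752.661.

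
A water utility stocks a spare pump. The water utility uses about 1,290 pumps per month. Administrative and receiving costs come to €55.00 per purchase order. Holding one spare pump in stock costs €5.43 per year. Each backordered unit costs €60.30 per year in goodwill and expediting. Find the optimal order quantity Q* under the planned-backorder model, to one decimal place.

Annual demand D = 1,290 × 12 = 15,480.
With planned backorders, Q* = √(2DS/H) · √((H+B)/B).
√(2DS/H) = √(2 × 15,480 × 55 / 5.43) = 559.992.
√((H+B)/B) = √((5.43+60.3)/60.3) = 1.0441.
Q* ≈ 584.662.

Q* ≈ 584.7 pumps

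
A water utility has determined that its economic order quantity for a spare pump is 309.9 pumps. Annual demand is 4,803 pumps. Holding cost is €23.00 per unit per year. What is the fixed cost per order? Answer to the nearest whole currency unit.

The basic EOQ model gives Q* = √(2DS/H); rearrange for the unknown.
From Q* = √(2DS/H): S = Q*²H / (2D) = 309.9² × 23 / (2 × 4,803) = 229.9473.

S ≈ €230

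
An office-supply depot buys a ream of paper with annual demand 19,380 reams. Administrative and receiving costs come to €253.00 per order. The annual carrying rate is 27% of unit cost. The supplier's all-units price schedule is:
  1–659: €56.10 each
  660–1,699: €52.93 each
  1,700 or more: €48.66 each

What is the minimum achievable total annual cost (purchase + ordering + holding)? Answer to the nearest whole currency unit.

TC* ≈ €957,082

Holding cost per unit per year at price C is H = 0.27·C.
For each price level, check whether its EOQ is feasible; otherwise the best quantity at that price is the breakpoint.
Tier 1 (€56.10): EOQ = 804.6 exceeds tier's upper bound 659, so this tier is dominated.
EOQ at €52.93 = 828.4 (feasible in tier 2): TC = 19,380×€52.93 + (19,380/828.4)×253 + (828.4/2)×0.27×€52.93 = €1,037,621.58.
EOQ at €48.66 = 863.9 < 1700, so use break Q=1700: TC = 19,380×€48.66 + (19,380/1700.0)×253 + (1700.0/2)×0.27×€48.66 = €957,082.47.
Lowest total cost among the candidates is at Q = 1700.0.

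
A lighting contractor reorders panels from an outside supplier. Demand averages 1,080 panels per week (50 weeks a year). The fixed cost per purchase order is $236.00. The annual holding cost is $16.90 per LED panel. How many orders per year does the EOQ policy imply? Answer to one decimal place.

Annual demand D = 1,080 × 50 = 54,000.
EOQ = √(2DS/H) = √(2 × 54,000 × 236 / 16.9) ≈ 1228.07.
Orders per year = D / Q* = 54,000 / 1228.07 ≈ 43.971.

N ≈ 44.0 orders per year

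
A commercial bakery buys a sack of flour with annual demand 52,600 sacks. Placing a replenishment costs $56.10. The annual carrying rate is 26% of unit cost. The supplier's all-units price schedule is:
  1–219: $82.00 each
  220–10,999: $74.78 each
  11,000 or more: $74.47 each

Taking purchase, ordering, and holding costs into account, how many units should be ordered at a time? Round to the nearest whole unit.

Holding cost per unit per year at price C is H = 0.26·C.
Evaluate total cost at each tier's feasible EOQ or, if the EOQ is below the tier, at the tier's minimum quantity.
Tier 1 ($82.00): EOQ = 526.1 exceeds tier's upper bound 219, so this tier is dominated.
EOQ at $74.78 = 550.9 (feasible in tier 2): TC = 52,600×$74.78 + (52,600/550.9)×56.1 + (550.9/2)×0.26×$74.78 = $3,944,139.95.
EOQ at $74.47 = 552.1 < 11000, so use break Q=11000: TC = 52,600×$74.47 + (52,600/11000.0)×56.1 + (11000.0/2)×0.26×$74.47 = $4,023,882.36.
Lowest total cost is $3,944,139.95 at Q = 550.9.

Q* ≈ 551 sacks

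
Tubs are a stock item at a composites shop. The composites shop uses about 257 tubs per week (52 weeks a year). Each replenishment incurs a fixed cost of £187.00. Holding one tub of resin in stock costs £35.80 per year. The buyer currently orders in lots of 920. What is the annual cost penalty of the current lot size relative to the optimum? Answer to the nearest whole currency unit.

Extra cost ≈ £5,808 per year

Annual demand D = 257 × 52 = 13,364.
EOQ = √(2DS/H) = √(2 × 13,364 × 187 / 35.8) ≈ 373.65.
Cost at Q* = (D/Q*)S + (Q*/2)H = √(2DSH) ≈ £13,376.59.
Cost at Q = 920: (13,364/920)×187 + (920/2)×35.8 = £2,716.38 + £16,468.00 = £19,184.38.
Excess = £19,184.38 − £13,376.59 = £5,807.78.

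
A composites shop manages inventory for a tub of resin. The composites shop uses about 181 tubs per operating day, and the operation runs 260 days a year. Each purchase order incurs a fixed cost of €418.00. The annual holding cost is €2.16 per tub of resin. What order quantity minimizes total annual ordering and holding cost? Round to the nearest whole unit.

Annual demand D = 181 × 260 = 47,060.
EOQ = √(2DS / H) = √(2 × 47,060 × 418 / 2.16).
= √(39,342,160 / 2.16) = √18,213,962.963 ≈ 4267.782.

Q* ≈ 4,268 tubs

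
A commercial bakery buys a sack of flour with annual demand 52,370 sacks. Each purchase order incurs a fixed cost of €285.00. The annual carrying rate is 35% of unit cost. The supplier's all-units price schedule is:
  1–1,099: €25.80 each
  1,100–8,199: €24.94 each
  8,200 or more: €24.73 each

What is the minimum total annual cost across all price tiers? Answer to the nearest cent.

Holding cost per unit per year at price C is H = 0.35·C.
Candidates are each tier's EOQ (if it falls in that tier) and each price-break quantity.
Tier 1 (€25.80): EOQ = 1818.2 exceeds tier's upper bound 1099, so this tier is dominated.
EOQ at €24.94 = 1849.3 (feasible in tier 2): TC = 52,370×€24.94 + (52,370/1849.3)×285 + (1849.3/2)×0.35×€24.94 = €1,322,249.93.
EOQ at €24.73 = 1857.1 < 8200, so use break Q=8200: TC = 52,370×€24.73 + (52,370/8200.0)×285 + (8200.0/2)×0.35×€24.73 = €1,332,417.83.
Lowest total cost among the candidates is at Q = 1849.3.

TC* ≈ €1,322,249.93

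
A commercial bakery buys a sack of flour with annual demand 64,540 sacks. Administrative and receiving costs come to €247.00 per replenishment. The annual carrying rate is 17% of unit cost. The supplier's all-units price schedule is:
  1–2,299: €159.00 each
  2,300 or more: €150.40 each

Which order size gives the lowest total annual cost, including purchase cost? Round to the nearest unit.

Q* ≈ 2,300 sacks

Holding cost per unit per year at price C is H = 0.17·C.
For each price level, check whether its EOQ is feasible; otherwise the best quantity at that price is the breakpoint.
EOQ at €159.00 = 1086.1 (feasible in tier 1): TC = 64,540×€159.00 + (64,540/1086.1)×247 + (1086.1/2)×0.17×€159.00 = €10,291,216.28.
EOQ at €150.40 = 1116.7 < 2300, so use break Q=2300: TC = 64,540×€150.40 + (64,540/2300.0)×247 + (2300.0/2)×0.17×€150.40 = €9,743,150.23.
Lowest total cost is €9,743,150.23 at Q = 2300.0.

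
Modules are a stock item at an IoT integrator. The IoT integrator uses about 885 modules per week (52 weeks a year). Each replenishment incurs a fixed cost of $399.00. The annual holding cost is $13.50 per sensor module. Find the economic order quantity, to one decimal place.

Q* ≈ 1,649.3 modules

Annual demand D = 885 × 52 = 46,020.
EOQ = √(2DS / H) = √(2 × 46,020 × 399 / 13.5).
= √(36,723,960 / 13.5) = √2,720,293.3333 ≈ 1649.331.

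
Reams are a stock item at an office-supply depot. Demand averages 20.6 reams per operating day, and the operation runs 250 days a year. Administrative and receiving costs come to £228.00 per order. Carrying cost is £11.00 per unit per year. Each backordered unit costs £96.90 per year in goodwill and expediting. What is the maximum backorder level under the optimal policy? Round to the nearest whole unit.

S* ≈ 50 reams

Annual demand D = 20.6 × 250 = 5,150.
With planned backorders, Q* = √(2DS/H) · √((H+B)/B).
√(2DS/H) = √(2 × 5,150 × 228 / 11) = 462.051.
√((H+B)/B) = √((11+96.9)/96.9) = 1.0552.
Q* ≈ 487.572.
S* = Q* · H/(H+B) = 487.572 × 11/107.9 ≈ 49.706.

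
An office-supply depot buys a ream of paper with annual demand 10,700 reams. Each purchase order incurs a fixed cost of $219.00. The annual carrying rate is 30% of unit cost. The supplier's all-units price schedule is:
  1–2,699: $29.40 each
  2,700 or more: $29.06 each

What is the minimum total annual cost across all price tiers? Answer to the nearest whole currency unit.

Holding cost per unit per year at price C is H = 0.30·C.
For each price level, check whether its EOQ is feasible; otherwise the best quantity at that price is the breakpoint.
EOQ at $29.40 = 728.9 (feasible in tier 1): TC = 10,700×$29.40 + (10,700/728.9)×219 + (728.9/2)×0.30×$29.40 = $321,009.29.
EOQ at $29.06 = 733.2 < 2700, so use break Q=2700: TC = 10,700×$29.06 + (10,700/2700.0)×219 + (2700.0/2)×0.30×$29.06 = $323,579.19.
Lowest total cost among the candidates is at Q = 728.9.

TC* ≈ $321,009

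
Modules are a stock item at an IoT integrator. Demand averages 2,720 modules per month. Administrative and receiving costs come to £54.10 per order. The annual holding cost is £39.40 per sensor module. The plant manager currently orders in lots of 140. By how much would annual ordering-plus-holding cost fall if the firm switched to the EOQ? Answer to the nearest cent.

Annual demand D = 2,720 × 12 = 32,640.
EOQ = √(2DS/H) = √(2 × 32,640 × 54.1 / 39.4) ≈ 299.39.
Cost at Q* = (D/Q*)S + (Q*/2)H = √(2DSH) ≈ £11,796.06.
Cost at Q = 140: (32,640/140)×54.1 + (140/2)×39.4 = £12,613.03 + £2,758.00 = £15,371.03.
Excess = £15,371.03 − £11,796.06 = £3,574.97.

Extra cost ≈ £3,574.97 per year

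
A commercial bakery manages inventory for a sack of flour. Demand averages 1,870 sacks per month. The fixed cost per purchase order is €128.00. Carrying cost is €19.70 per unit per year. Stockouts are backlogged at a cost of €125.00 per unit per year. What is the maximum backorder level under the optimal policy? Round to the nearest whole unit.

Annual demand D = 1,870 × 12 = 22,440.
With planned backorders, Q* = √(2DS/H) · √((H+B)/B).
√(2DS/H) = √(2 × 22,440 × 128 / 19.7) = 540.006.
√((H+B)/B) = √((19.7+125)/125) = 1.0759.
Q* ≈ 581.002.
S* = Q* · H/(H+B) = 581.002 × 19.7/144.7 ≈ 79.100.

S* ≈ 79 sacks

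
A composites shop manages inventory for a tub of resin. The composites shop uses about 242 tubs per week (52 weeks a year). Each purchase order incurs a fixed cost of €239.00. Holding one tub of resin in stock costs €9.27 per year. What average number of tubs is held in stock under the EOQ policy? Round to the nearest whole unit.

Annual demand D = 242 × 52 = 12,584.
Q* = √(2DS/H) = √(2 × 12,584 × 239 / 9.27) ≈ 805.53.
Average inventory = Q*/2 ≈ 805.53 / 2 = 402.767.

Average inventory ≈ 403 tubs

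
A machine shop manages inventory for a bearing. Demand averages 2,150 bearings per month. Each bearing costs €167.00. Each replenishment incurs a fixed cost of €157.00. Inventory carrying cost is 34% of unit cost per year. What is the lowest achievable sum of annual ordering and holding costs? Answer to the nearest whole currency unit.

Annual demand D = 2,150 × 12 = 25,800.
Holding cost H = 0.34 × €167.00 = €56.7800 per unit per year.
The optimal lot size = √(2DS/H) = √(2 × 25,800 × 157 / 56.78) ≈ 377.73.
At Q*, ordering cost (D/Q*)S equals holding cost (Q*/2)H, each = √(DSH/2).
Minimum total = √(2DSH) = √(2 × 25,800 × 157 × 56.78) ≈ 21447.287.

TC* ≈ €21,447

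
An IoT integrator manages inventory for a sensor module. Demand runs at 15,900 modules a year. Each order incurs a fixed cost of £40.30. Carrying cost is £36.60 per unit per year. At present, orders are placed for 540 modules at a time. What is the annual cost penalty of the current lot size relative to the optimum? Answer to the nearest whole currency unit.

Extra cost ≈ £4,220 per year

EOQ = √(2DS/H) = √(2 × 15,900 × 40.3 / 36.6) ≈ 187.12.
Cost at Q* = (D/Q*)S + (Q*/2)H = √(2DSH) ≈ £6,848.68.
Cost at Q = 540: (15,900/540)×40.3 + (540/2)×36.6 = £1,186.61 + £9,882.00 = £11,068.61.
Excess = £11,068.61 − £6,848.68 = £4,219.94.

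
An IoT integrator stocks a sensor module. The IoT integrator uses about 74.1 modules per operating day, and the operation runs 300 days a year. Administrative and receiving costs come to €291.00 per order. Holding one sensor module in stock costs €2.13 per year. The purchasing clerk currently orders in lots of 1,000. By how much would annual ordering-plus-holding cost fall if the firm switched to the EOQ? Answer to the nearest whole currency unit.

Annual demand D = 74.1 × 300 = 22,230.
EOQ = √(2DS/H) = √(2 × 22,230 × 291 / 2.13) ≈ 2464.57.
Cost at Q* = (D/Q*)S + (Q*/2)H = √(2DSH) ≈ €5,249.54.
Cost at Q = 1,000: (22,230/1,000)×291 + (1,000/2)×2.13 = €6,468.93 + €1,065.00 = €7,533.93.
Excess = €7,533.93 − €5,249.54 = €2,284.39.

Extra cost ≈ €2,284 per year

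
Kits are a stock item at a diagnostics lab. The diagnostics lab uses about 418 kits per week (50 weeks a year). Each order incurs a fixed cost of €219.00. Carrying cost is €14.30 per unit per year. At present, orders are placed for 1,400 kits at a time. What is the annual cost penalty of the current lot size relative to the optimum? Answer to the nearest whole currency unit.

Annual demand D = 418 × 50 = 20,900.
EOQ = √(2DS/H) = √(2 × 20,900 × 219 / 14.3) ≈ 800.10.
Cost at Q* = (D/Q*)S + (Q*/2)H = √(2DSH) ≈ €11,441.37.
Cost at Q = 1,400: (20,900/1,400)×219 + (1,400/2)×14.3 = €3,269.36 + €10,010.00 = €13,279.36.
Excess = €13,279.36 − €11,441.37 = €1,837.98.

Extra cost ≈ €1,838 per year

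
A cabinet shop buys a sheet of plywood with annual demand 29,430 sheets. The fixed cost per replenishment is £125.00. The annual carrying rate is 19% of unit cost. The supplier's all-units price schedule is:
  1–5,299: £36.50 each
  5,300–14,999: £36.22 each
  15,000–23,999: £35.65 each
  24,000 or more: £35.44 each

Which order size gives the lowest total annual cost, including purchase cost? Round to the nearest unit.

Holding cost per unit per year at price C is H = 0.19·C.
Candidates are each tier's EOQ (if it falls in that tier) and each price-break quantity.
EOQ at £36.50 = 1030.0 (feasible in tier 1): TC = 29,430×£36.50 + (29,430/1030.0)×125 + (1030.0/2)×0.19×£36.50 = £1,081,338.13.
EOQ at £36.22 = 1034.0 < 5300, so use break Q=5300: TC = 29,430×£36.22 + (29,430/5300.0)×125 + (5300.0/2)×0.19×£36.22 = £1,084,885.47.
EOQ at £35.65 = 1042.2 < 15000, so use break Q=15000: TC = 29,430×£35.65 + (29,430/15000.0)×125 + (15000.0/2)×0.19×£35.65 = £1,100,226.00.
EOQ at £35.44 = 1045.3 < 24000, so use break Q=24000: TC = 29,430×£35.44 + (29,430/24000.0)×125 + (24000.0/2)×0.19×£35.44 = £1,123,955.68.
Lowest total cost is £1,081,338.13 at Q = 1030.0.

Q* ≈ 1,030 sheets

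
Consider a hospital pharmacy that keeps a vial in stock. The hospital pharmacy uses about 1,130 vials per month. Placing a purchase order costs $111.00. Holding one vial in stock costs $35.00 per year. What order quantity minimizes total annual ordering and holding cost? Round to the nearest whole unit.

Annual demand D = 1,130 × 12 = 13,560.
EOQ = √(2DS / H) = √(2 × 13,560 × 111 / 35).
= √(3,010,320 / 35) = √86,009.1429 ≈ 293.273.

Q* ≈ 293 vials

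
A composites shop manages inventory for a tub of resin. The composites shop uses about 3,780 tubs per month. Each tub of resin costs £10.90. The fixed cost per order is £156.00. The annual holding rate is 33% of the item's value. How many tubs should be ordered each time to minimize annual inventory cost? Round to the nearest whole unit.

Q* ≈ 1,984 tubs

Annual demand D = 3,780 × 12 = 45,360.
Holding cost H = 0.33 × £10.90 = £3.5970 per unit per year.
EOQ = √(2DS / H) = √(2 × 45,360 × 156 / 3.597).
= √(14,152,320 / 3.597) = √3,934,478.7323 ≈ 1983.552.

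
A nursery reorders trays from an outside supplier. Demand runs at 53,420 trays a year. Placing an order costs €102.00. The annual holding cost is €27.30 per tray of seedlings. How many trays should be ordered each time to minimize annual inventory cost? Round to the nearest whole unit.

Q* ≈ 632 trays

EOQ = √(2DS / H) = √(2 × 53,420 × 102 / 27.3).
= √(10,897,680 / 27.3) = √399,182.4176 ≈ 631.809.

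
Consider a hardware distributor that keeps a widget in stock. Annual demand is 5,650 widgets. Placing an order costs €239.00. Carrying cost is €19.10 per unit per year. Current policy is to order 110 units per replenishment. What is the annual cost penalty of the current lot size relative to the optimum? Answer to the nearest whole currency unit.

EOQ = √(2DS/H) = √(2 × 5,650 × 239 / 19.1) ≈ 376.03.
Cost at Q* = (D/Q*)S + (Q*/2)H = √(2DSH) ≈ €7,182.16.
Cost at Q = 110: (5,650/110)×239 + (110/2)×19.1 = €12,275.91 + €1,050.50 = €13,326.41.
Excess = €13,326.41 − €7,182.16 = €6,144.25.

Extra cost ≈ €6,144 per year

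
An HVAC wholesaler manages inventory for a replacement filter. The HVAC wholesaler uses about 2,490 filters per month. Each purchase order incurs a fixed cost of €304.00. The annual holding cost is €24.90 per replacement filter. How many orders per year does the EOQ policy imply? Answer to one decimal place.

N ≈ 35.0 orders per year

Annual demand D = 2,490 × 12 = 29,880.
Q* = √(2DS/H) = √(2 × 29,880 × 304 / 24.9) ≈ 854.17.
Orders per year = D / Q* = 29,880 / 854.17 ≈ 34.981.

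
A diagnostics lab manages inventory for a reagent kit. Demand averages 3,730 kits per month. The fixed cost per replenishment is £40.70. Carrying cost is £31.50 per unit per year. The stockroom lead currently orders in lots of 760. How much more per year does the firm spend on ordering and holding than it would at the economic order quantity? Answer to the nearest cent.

Extra cost ≈ £3,653.98 per year

Annual demand D = 3,730 × 12 = 44,760.
EOQ = √(2DS/H) = √(2 × 44,760 × 40.7 / 31.5) ≈ 340.10.
Cost at Q* = (D/Q*)S + (Q*/2)H = √(2DSH) ≈ £10,713.03.
Cost at Q = 760: (44,760/760)×40.7 + (760/2)×31.5 = £2,397.02 + £11,970.00 = £14,367.02.
Excess = £14,367.02 − £10,713.03 = £3,653.98.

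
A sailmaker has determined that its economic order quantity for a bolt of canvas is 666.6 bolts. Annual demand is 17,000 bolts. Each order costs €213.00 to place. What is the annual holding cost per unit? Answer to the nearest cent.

H ≈ €16.30

Invert the EOQ relation Q*² = 2DS/H.
From Q* = √(2DS/H): H = 2DS / Q*² = 2 × 17,000 × 213 / 666.6² = 16.2978.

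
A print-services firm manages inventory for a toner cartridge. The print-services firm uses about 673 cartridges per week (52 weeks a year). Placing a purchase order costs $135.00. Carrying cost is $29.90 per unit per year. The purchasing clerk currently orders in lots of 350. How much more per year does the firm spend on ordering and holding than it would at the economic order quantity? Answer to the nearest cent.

Extra cost ≈ $1,922.55 per year

Annual demand D = 673 × 52 = 34,996.
EOQ = √(2DS/H) = √(2 × 34,996 × 135 / 29.9) ≈ 562.15.
Cost at Q* = (D/Q*)S + (Q*/2)H = √(2DSH) ≈ $16,808.41.
Cost at Q = 350: (34,996/350)×135 + (350/2)×29.9 = $13,498.46 + $5,232.50 = $18,730.96.
Excess = $18,730.96 − $16,808.41 = $1,922.55.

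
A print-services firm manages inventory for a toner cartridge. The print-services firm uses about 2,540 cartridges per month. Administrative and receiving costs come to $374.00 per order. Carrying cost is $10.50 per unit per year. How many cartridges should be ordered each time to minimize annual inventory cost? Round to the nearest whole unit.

Annual demand D = 2,540 × 12 = 30,480.
EOQ = √(2DS / H) = √(2 × 30,480 × 374 / 10.5).
= √(22,799,040 / 10.5) = √2,171,337.1429 ≈ 1473.546.

Q* ≈ 1,474 cartridges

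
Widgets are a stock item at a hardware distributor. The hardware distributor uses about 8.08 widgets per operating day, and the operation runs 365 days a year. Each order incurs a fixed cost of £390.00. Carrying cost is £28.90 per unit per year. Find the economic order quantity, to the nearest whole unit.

Annual demand D = 8.08 × 365 = 2,949.2.
EOQ = √(2DS / H) = √(2 × 2,949.2 × 390 / 28.9).
= √(2,300,376 / 28.9) = √79,597.7855 ≈ 282.131.

Q* ≈ 282 widgets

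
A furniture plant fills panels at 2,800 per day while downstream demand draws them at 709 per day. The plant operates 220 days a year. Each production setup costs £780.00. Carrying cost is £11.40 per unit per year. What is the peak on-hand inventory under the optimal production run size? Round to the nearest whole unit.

Annual demand D = 709 × 220 = 155,980.
Production build-up factor (1 − d/p) = 1 − 709/2,800 = 0.7468.
Q* = √(2DS / (H(1 − d/p))) = √(2 × 155,980 × 780 / (11.4 × 0.7468)).
= √(243,328,800 / 8.5134) ≈ 5346.214.
Maximum inventory = Q*(1 − d/p) = 5346.214 × 0.7468 ≈ 3992.476.

I_max ≈ 3,992 panels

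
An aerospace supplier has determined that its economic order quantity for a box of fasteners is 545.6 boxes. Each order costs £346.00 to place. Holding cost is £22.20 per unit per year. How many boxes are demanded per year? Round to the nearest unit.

Invert the EOQ relation Q*² = 2DS/H.
From Q* = √(2DS/H): D = Q*²H / (2S) = 545.6² × 22.2 / (2 × 346) = 9549.829.

D ≈ 9,550 boxes per year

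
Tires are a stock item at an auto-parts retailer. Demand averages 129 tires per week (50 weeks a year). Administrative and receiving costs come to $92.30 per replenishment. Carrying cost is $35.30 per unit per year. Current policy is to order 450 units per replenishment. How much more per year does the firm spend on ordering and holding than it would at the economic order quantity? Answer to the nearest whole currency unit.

Annual demand D = 129 × 50 = 6,450.
EOQ = √(2DS/H) = √(2 × 6,450 × 92.3 / 35.3) ≈ 183.66.
Cost at Q* = (D/Q*)S + (Q*/2)H = √(2DSH) ≈ $6,483.11.
Cost at Q = 450: (6,450/450)×92.3 + (450/2)×35.3 = $1,322.97 + $7,942.50 = $9,265.47.
Excess = $9,265.47 − $6,483.11 = $2,782.36.

Extra cost ≈ $2,782 per year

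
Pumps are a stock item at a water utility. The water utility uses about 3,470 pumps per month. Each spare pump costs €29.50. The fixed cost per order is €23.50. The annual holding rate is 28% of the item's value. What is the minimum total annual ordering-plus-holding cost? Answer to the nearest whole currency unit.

TC* ≈ €4,021

Annual demand D = 3,470 × 12 = 41,640.
Holding cost H = 0.28 × €29.50 = €8.2600 per unit per year.
EOQ = √(2DS/H) = √(2 × 41,640 × 23.5 / 8.26) ≈ 486.76.
At Q*, ordering cost (D/Q*)S equals holding cost (Q*/2)H, each = √(DSH/2).
Minimum total = √(2DSH) = √(2 × 41,640 × 23.5 × 8.26) ≈ 4020.632.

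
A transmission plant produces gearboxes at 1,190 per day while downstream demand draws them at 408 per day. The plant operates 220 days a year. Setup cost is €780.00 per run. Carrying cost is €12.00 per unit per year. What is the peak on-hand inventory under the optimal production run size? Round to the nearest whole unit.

Annual demand D = 408 × 220 = 89,760.
Production build-up factor (1 − d/p) = 1 − 408/1,190 = 0.6571.
Q* = √(2DS / (H(1 − d/p))) = √(2 × 89,760 × 780 / (12 × 0.6571)).
= √(140,025,600 / 7.8857) ≈ 4213.890.
Maximum inventory = Q*(1 − d/p) = 4213.890 × 0.6571 ≈ 2769.128.

I_max ≈ 2,769 gearboxes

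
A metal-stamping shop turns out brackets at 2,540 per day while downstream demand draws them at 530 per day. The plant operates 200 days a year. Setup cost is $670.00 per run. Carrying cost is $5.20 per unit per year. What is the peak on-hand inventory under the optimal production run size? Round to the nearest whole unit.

I_max ≈ 4,649 brackets

Annual demand D = 530 × 200 = 106,000.
Production build-up factor (1 − d/p) = 1 − 530/2,540 = 0.7913.
Q* = √(2DS / (H(1 − d/p))) = √(2 × 106,000 × 670 / (5.2 × 0.7913)).
= √(142,040,000 / 4.115) ≈ 5875.198.
Maximum inventory = Q*(1 − d/p) = 5875.198 × 0.7913 ≈ 4649.271.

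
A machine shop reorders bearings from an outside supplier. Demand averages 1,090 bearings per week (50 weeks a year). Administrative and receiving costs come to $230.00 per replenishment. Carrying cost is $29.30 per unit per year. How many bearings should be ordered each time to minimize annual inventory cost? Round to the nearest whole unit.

Annual demand D = 1,090 × 50 = 54,500.
EOQ = √(2DS / H) = √(2 × 54,500 × 230 / 29.3).
= √(25,070,000 / 29.3) = √855,631.3993 ≈ 925.003.

Q* ≈ 925 bearings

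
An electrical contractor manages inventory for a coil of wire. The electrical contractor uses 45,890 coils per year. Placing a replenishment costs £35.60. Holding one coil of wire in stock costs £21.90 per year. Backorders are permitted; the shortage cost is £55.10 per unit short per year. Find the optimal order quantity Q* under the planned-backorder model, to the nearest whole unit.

With planned backorders, Q* = √(2DS/H) · √((H+B)/B).
√(2DS/H) = √(2 × 45,890 × 35.6 / 21.9) = 386.258.
√((H+B)/B) = √((21.9+55.1)/55.1) = 1.1821.
Q* ≈ 456.611.

Q* ≈ 457 coils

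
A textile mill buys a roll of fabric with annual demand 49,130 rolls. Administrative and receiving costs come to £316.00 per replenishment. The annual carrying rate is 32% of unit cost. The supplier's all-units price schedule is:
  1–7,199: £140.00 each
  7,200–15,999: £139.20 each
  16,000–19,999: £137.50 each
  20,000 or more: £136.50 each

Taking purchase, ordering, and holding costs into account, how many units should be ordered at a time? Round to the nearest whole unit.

Q* ≈ 833 rolls

Holding cost per unit per year at price C is H = 0.32·C.
Evaluate total cost at each tier's feasible EOQ or, if the EOQ is below the tier, at the tier's minimum quantity.
EOQ at £140.00 = 832.5 (feasible in tier 1): TC = 49,130×£140.00 + (49,130/832.5)×316 + (832.5/2)×0.32×£140.00 = £6,915,496.74.
EOQ at £139.20 = 834.9 < 7200, so use break Q=7200: TC = 49,130×£139.20 + (49,130/7200.0)×316 + (7200.0/2)×0.32×£139.20 = £7,001,410.66.
EOQ at £137.50 = 840.1 < 16000, so use break Q=16000: TC = 49,130×£137.50 + (49,130/16000.0)×316 + (16000.0/2)×0.32×£137.50 = £7,108,345.32.
EOQ at £136.50 = 843.1 < 20000, so use break Q=20000: TC = 49,130×£136.50 + (49,130/20000.0)×316 + (20000.0/2)×0.32×£136.50 = £7,143,821.25.
Lowest total cost is £6,915,496.74 at Q = 832.5.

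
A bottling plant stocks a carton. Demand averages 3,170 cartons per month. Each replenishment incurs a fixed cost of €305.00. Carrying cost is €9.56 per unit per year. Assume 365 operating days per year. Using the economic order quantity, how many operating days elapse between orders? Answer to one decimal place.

T ≈ 14.9 days

Annual demand D = 3,170 × 12 = 38,040.
EOQ = √(2DS/H) = √(2 × 38,040 × 305 / 9.56) ≈ 1557.96.
Cycle time = Q*/D × 365 = 1557.96 / 38,040 × 365 ≈ 14.949 days.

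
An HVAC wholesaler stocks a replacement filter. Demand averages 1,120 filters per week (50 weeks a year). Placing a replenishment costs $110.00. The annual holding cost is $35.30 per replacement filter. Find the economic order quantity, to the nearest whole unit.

Q* ≈ 591 filters

Annual demand D = 1,120 × 50 = 56,000.
EOQ = √(2DS / H) = √(2 × 56,000 × 110 / 35.3).
= √(12,320,000 / 35.3) = √349,008.4986 ≈ 590.769.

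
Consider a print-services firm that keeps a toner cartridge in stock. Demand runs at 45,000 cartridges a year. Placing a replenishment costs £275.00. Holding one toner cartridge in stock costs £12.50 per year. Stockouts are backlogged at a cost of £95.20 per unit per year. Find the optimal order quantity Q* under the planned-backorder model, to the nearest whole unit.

With planned backorders, Q* = √(2DS/H) · √((H+B)/B).
√(2DS/H) = √(2 × 45,000 × 275 / 12.5) = 1407.125.
√((H+B)/B) = √((12.5+95.2)/95.2) = 1.0636.
Q* ≈ 1496.656.

Q* ≈ 1,497 cartridges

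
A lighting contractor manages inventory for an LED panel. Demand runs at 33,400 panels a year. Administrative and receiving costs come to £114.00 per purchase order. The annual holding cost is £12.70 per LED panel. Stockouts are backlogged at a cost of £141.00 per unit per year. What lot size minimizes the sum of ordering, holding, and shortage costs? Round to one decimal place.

Q* ≈ 808.5 panels

With planned backorders, Q* = √(2DS/H) · √((H+B)/B).
√(2DS/H) = √(2 × 33,400 × 114 / 12.7) = 774.353.
√((H+B)/B) = √((12.7+141)/141) = 1.0441.
Q* ≈ 808.474.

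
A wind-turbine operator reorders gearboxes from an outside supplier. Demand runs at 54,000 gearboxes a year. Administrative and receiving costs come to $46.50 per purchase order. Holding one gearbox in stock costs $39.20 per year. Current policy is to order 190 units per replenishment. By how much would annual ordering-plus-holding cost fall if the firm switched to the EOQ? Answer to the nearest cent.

EOQ = √(2DS/H) = √(2 × 54,000 × 46.5 / 39.2) ≈ 357.93.
Cost at Q* = (D/Q*)S + (Q*/2)H = √(2DSH) ≈ $14,030.77.
Cost at Q = 190: (54,000/190)×46.5 + (190/2)×39.2 = $13,215.79 + $3,724.00 = $16,939.79.
Excess = $16,939.79 − $14,030.77 = $2,909.02.

Extra cost ≈ $2,909.02 per year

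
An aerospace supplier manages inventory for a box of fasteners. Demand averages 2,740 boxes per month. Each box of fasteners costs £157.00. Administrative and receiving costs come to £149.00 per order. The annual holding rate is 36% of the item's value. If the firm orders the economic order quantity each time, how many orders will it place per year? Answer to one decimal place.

N ≈ 79.0 orders per year

Annual demand D = 2,740 × 12 = 32,880.
Holding cost H = 0.36 × £157.00 = £56.5200 per unit per year.
Q* = √(2DS/H) = √(2 × 32,880 × 149 / 56.52) ≈ 416.36.
Orders per year = D / Q* = 32,880 / 416.36 ≈ 78.969.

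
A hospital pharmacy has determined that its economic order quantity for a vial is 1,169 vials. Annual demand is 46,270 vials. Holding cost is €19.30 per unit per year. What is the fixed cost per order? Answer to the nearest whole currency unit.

Squaring Q* = √(2DS/H) gives Q*² = 2DS/H.
From Q* = √(2DS/H): S = Q*²H / (2D) = 1,169² × 19.3 / (2 × 46,270) = 285.0079.

S ≈ €285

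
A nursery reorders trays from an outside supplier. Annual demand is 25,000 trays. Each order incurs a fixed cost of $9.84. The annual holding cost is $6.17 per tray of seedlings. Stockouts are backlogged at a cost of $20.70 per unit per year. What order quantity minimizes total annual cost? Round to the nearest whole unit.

With planned backorders, Q* = √(2DS/H) · √((H+B)/B).
√(2DS/H) = √(2 × 25,000 × 9.84 / 6.17) = 282.384.
√((H+B)/B) = √((6.17+20.7)/20.7) = 1.1393.
Q* ≈ 321.728.

Q* ≈ 322 trays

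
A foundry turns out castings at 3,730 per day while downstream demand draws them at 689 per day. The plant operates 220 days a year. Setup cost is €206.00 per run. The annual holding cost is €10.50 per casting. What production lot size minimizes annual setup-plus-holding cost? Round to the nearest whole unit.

Q* ≈ 2,701 castings

Annual demand D = 689 × 220 = 151,580.
Production build-up factor (1 − d/p) = 1 − 689/3,730 = 0.8153.
Q* = √(2DS / (H(1 − d/p))) = √(2 × 151,580 × 206 / (10.5 × 0.8153)).
= √(62,450,960 / 8.5605) ≈ 2700.978.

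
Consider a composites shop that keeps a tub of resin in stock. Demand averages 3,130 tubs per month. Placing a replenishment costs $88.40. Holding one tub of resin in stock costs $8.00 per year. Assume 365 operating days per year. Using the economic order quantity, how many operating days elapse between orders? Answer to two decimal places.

Annual demand D = 3,130 × 12 = 37,560.
Q* = √(2DS/H) = √(2 × 37,560 × 88.4 / 8) ≈ 911.09.
Cycle time = Q*/D × 365 = 911.09 / 37,560 × 365 ≈ 8.854 days.

T ≈ 8.85 days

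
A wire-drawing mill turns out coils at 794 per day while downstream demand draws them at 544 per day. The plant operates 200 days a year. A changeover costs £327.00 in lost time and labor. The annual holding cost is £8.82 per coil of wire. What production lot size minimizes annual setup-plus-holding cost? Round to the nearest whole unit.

Q* ≈ 5,062 coils

Annual demand D = 544 × 200 = 108,800.
Production build-up factor (1 − d/p) = 1 − 544/794 = 0.3149.
Q* = √(2DS / (H(1 − d/p))) = √(2 × 108,800 × 327 / (8.82 × 0.3149)).
= √(71,155,200 / 2.7771) ≈ 5061.850.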